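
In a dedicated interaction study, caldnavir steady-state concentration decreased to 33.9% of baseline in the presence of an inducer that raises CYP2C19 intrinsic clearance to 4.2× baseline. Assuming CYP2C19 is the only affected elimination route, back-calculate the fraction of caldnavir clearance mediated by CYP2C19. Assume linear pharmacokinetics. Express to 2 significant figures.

0.61

CL'/CL = 1 / 0.339 = 2.95
4.2·fm + (1 − fm) = 2.95
fm = (2.95 − 1) / (4.2 − 1) = 0.61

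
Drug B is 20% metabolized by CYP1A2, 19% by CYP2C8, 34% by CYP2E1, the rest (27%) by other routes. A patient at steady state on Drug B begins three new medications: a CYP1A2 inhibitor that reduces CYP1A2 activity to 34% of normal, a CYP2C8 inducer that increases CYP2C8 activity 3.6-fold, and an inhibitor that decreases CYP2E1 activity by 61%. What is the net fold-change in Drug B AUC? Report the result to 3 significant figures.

0.866

CYP1A2: 0.2 × 0.34 = 0.068
CYP2C8: 0.19 × 3.6 = 0.684
CYP2E1: 0.34 × 0.39 = 0.1326
Other: 0.27 (unchanged)
Relative clearance = 0.068 + 0.684 + 0.1326 + 0.27 = 1.1546.
Because AUC varies inversely with clearance, the combined effect is 1 / 1.1546 = 0.866.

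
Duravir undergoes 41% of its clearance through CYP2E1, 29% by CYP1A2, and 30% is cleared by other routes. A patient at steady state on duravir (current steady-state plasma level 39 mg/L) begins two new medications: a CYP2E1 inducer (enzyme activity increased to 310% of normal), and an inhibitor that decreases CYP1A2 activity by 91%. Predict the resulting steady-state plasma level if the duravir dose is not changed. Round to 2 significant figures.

The CYP2E1 pathway (41% of clearance) increases to 3.1× activity: 0.41 × 3.1 = 1.271.
The CYP1A2 pathway (29% of clearance) falls to 0.09× activity: 0.29 × 0.09 = 0.0261.
Non-CYP routes (30%) are unchanged.
CL_new/CL_old = 1.271 + 0.0261 + 0.3 = 1.5971.
Dividing the baseline by the relative clearance: 39 / 1.5971 = 24 mg/L.

24 mg/L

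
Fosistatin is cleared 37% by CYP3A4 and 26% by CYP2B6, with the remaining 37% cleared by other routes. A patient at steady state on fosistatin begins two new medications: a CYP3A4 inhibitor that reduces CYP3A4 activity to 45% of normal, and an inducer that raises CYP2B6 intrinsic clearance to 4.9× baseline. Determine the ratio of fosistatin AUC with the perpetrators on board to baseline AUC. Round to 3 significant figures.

The CYP3A4 pathway (37% of clearance) falls to 0.45× activity: 0.37 × 0.45 = 0.1665.
The CYP2B6 pathway (26% of clearance) increases to 4.9× activity: 0.26 × 4.9 = 1.274.
Non-CYP routes (37%) are unchanged.
CL_new/CL_old = 0.1665 + 1.274 + 0.37 = 1.8105.
Net AUC ratio = 1 / 1.8105 = 0.552.

0.552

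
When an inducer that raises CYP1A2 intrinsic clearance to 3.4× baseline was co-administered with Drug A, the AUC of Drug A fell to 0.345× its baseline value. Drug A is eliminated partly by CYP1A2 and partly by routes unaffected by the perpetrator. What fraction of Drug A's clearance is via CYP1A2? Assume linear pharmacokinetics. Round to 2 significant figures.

0.79

CL'/CL = 1 / 0.345 = 2.899
3.4·fm + (1 − fm) = 2.899
fm = (2.899 − 1) / (3.4 − 1) = 0.79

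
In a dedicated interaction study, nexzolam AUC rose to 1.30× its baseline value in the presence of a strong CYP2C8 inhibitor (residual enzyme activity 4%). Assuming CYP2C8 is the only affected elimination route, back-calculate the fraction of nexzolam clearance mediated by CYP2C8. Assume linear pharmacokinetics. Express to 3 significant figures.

0.240

Let fm be the CYP2C8 fraction. New clearance relative to baseline = fm × 0.04 + (1 − fm).
AUC ratio = 1 / (new CL fraction), so new CL fraction = 1 / 1.30 = 0.7692.
fm × 0.04 + 1 − fm = 0.7692  ⇒  fm × (0.04 − 1) = −0.2308  ⇒  fm = 0.240.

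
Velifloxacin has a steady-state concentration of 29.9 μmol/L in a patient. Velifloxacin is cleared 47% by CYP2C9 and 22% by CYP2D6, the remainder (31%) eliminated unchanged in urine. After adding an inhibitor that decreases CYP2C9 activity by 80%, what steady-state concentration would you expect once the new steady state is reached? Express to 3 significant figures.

The CYP2C9 pathway (47% of clearance) drops to 0.2× activity: 0.47 × 0.2 = 0.094.
CYP2D6 (22%) and the residual 31% are unaffected.
New clearance relative to baseline: 0.094 + 0.22 + 0.31 = 0.624.
New steady-state concentration = baseline ÷ relative clearance = 29.9 / 0.624 = 47.9 μmol/L.

47.9 μmol/L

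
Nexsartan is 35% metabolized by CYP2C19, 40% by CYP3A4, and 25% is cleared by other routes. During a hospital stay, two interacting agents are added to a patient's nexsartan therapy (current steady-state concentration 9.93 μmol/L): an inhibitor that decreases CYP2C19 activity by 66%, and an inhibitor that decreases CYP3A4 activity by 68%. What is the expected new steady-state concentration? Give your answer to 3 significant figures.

20.0 μmol/L

CYP2C19: 0.35 × 0.34 = 0.119
CYP3A4: 0.4 × 0.32 = 0.128
Other: 0.25 (unchanged)
New clearance relative to baseline: 0.119 + 0.128 + 0.25 = 0.497.
Dividing the baseline by the relative clearance: 9.93 / 0.497 = 20.0 μmol/L.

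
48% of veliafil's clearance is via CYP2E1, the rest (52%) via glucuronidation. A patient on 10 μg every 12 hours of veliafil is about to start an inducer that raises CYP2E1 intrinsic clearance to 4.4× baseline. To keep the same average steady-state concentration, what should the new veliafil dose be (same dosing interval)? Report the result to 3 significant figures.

The CYP2E1 pathway (48% of clearance) rises to 4.4× activity: 0.48 × 4.4 = 2.112.
Non-CYP routes (52%) are unchanged.
CL_new/CL_old = 2.112 + 0.52 = 2.632.
To maintain the same steady-state level, dose must scale with clearance: new dose = 10 × 2.632 = 26.3 μg.

26.3 μg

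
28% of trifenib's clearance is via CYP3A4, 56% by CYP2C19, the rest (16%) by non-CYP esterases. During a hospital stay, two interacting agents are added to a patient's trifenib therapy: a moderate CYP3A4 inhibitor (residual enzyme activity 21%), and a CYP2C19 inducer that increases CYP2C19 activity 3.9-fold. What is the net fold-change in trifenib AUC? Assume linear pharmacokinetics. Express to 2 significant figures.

CYP3A4: 0.28 × 0.21 = 0.0588
CYP2C19: 0.56 × 3.9 = 2.184
Other: 0.16 (unchanged)
CL_new/CL_old = 0.0588 + 2.184 + 0.16 = 2.4028.
Net AUC ratio = 1 / 2.4028 = 0.42.

0.42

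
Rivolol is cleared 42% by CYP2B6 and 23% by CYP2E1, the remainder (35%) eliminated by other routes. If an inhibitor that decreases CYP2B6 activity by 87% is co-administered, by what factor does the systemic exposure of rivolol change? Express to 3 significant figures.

1.58

The CYP2B6 pathway (42% of clearance) is reduced to 0.13× activity: 0.42 × 0.13 = 0.0546.
CYP2E1 (23%) and the residual 35% are unaffected.
Relative clearance = 0.0546 + 0.23 + 0.35 = 0.6346.
Since systemic exposure ∝ 1/CL, the ratio is 1 / 0.6346 = 1.58.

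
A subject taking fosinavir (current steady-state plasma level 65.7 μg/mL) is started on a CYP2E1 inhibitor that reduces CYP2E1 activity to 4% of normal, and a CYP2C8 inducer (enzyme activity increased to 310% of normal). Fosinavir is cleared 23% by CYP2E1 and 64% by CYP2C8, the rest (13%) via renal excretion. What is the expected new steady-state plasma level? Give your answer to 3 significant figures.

30.9 μg/mL

The CYP2E1 pathway (23% of clearance) is reduced to 0.04× activity: 0.23 × 0.04 = 0.0092.
The CYP2C8 pathway (64% of clearance) increases to 3.1× activity: 0.64 × 3.1 = 1.984.
Non-CYP routes (13%) are unchanged.
New clearance relative to baseline: 0.0092 + 1.984 + 0.13 = 2.1232.
Dividing the baseline by the relative clearance: 65.7 / 2.1232 = 30.9 μg/mL.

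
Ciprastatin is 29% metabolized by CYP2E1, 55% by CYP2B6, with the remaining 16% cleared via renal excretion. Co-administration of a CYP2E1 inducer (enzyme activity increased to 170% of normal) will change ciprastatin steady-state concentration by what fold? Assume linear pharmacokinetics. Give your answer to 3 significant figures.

The CYP2E1 pathway (29% of clearance) increases to 1.7× activity: 0.29 × 1.7 = 0.493.
CYP2B6 (55%) and the residual 16% are unaffected.
New clearance relative to baseline: 0.493 + 0.55 + 0.16 = 1.203.
Since steady-state concentration ∝ 1/CL, the ratio is 1 / 1.203 = 0.831.

0.831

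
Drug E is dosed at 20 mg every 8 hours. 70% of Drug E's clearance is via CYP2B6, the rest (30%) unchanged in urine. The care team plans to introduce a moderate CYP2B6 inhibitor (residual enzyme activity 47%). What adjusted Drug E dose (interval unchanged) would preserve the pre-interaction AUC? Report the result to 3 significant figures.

12.6 mg

CYP2B6: 0.7 × 0.47 = 0.329
Other: 0.3 (unchanged)
CL_new/CL_old = 0.329 + 0.3 = 0.629.
Css,avg = (dose rate)/CL, so holding Css fixed requires dose ∝ CL: 20 × 0.629 = 12.6 mg.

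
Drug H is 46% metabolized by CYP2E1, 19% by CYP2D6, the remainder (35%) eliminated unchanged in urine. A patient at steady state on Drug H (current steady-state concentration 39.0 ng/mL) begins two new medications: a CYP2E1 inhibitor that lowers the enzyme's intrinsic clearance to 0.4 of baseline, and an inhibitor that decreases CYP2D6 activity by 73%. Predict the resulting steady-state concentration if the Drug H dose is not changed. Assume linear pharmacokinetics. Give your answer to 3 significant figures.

66.6 ng/mL

The CYP2E1 pathway (46% of clearance) drops to 0.4× activity: 0.46 × 0.4 = 0.184.
The CYP2D6 pathway (19% of clearance) is reduced to 0.27× activity: 0.19 × 0.27 = 0.0513.
Non-CYP routes (35%) are unchanged.
New clearance relative to baseline: 0.184 + 0.0513 + 0.35 = 0.5853.
New steady-state concentration = 39.0 / 0.5853 = 66.6 ng/mL (concentration scales inversely with clearance).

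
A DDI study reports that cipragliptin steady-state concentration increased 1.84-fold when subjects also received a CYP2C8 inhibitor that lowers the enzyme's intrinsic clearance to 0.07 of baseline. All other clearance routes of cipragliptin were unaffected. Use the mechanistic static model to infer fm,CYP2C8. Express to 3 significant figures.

CL'/CL = 1 / 1.84 = 0.5435
0.07·fm + (1 − fm) = 0.5435
fm = (0.5435 − 1) / (0.07 − 1) = 0.491

0.491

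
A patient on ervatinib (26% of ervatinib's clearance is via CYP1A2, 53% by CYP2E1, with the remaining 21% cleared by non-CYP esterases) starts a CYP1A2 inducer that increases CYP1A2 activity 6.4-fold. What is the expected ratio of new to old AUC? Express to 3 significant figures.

0.416

CYP1A2: 0.26 × 6.4 = 1.664
CYP2E1: 0.53 (unchanged)
Other: 0.21 (unchanged)
Relative clearance = 1.664 + 0.53 + 0.21 = 2.404.
AUC is inversely proportional to clearance, so the fold-change is 1 / 2.404 = 0.416.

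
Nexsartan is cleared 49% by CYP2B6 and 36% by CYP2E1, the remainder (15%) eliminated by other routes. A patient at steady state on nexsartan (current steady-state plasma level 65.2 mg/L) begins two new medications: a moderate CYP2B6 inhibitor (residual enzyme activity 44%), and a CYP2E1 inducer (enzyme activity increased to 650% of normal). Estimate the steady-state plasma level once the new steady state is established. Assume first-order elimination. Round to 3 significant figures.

24.1 mg/L

CYP2B6: 0.49 × 0.44 = 0.2156
CYP2E1: 0.36 × 6.5 = 2.34
Other: 0.15 (unchanged)
CL_new/CL_old = 0.2156 + 2.34 + 0.15 = 2.7056.
Steady-state plasma level ∝ 1/CL: new value = 65.2 / 2.7056 = 24.1 mg/L.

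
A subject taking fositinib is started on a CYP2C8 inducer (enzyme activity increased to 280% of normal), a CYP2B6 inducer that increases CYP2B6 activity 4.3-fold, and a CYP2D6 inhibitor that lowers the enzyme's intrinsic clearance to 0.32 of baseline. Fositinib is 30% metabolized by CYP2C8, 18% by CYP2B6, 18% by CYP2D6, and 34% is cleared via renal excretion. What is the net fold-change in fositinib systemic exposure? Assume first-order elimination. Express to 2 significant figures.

0.50

The CYP2C8 pathway (30% of clearance) is boosted to 2.8× activity: 0.3 × 2.8 = 0.84.
The CYP2B6 pathway (18% of clearance) rises to 4.3× activity: 0.18 × 4.3 = 0.774.
The CYP2D6 pathway (18% of clearance) falls to 0.32× activity: 0.18 × 0.32 = 0.0576.
The remaining 34% of clearance is unaffected.
New clearance relative to baseline: 0.84 + 0.774 + 0.0576 + 0.34 = 2.0116.
Net systemic exposure ratio = 1 / 2.0116 = 0.50.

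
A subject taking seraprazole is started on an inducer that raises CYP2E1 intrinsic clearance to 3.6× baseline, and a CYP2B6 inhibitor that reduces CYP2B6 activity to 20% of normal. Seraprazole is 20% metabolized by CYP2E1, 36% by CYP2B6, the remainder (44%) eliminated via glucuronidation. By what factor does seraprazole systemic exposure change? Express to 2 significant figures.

0.81

The CYP2E1 pathway (20% of clearance) rises to 3.6× activity: 0.2 × 3.6 = 0.72.
The CYP2B6 pathway (36% of clearance) is reduced to 0.2× activity: 0.36 × 0.2 = 0.072.
Non-CYP routes (44%) are unchanged.
Relative clearance = 0.72 + 0.072 + 0.44 = 1.232.
Net systemic exposure ratio = 1 / 1.232 = 0.81.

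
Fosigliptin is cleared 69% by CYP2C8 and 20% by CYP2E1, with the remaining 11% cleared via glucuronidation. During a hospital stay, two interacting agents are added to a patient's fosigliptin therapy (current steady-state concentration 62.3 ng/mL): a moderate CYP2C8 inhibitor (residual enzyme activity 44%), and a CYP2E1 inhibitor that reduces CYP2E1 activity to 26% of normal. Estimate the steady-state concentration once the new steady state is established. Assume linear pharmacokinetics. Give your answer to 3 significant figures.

134 ng/mL

The CYP2C8 pathway (69% of clearance) is reduced to 0.44× activity: 0.69 × 0.44 = 0.3036.
The CYP2E1 pathway (20% of clearance) drops to 0.26× activity: 0.2 × 0.26 = 0.052.
Non-CYP routes (11%) are unchanged.
New clearance relative to baseline: 0.3036 + 0.052 + 0.11 = 0.4656.
New steady-state concentration = 62.3 / 0.4656 = 134 ng/mL (concentration scales inversely with clearance).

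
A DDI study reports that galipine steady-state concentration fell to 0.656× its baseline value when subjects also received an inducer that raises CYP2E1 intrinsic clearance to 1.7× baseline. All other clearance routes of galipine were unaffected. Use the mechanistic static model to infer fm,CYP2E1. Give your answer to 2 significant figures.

Write x for the fraction cleared via CYP2E1. The observed steady-state concentration change means clearance rose to 1/0.656 = 1.524 of baseline.
Setting x·1.7 + (1 − x) = 1.524 and solving: x = (1.524 − 1)/(1.7 − 1) = 0.75.

0.75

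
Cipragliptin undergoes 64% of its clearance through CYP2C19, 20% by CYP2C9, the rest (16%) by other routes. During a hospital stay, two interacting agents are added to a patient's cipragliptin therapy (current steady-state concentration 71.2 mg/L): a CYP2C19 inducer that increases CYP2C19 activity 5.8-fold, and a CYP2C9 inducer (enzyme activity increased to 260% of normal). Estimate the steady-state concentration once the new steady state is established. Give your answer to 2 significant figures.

CYP2C19: 0.64 × 5.8 = 3.712
CYP2C9: 0.2 × 2.6 = 0.52
Other: 0.16 (unchanged)
New clearance relative to baseline: 3.712 + 0.52 + 0.16 = 4.392.
Dividing the baseline by the relative clearance: 71.2 / 4.392 = 16 mg/L.

16 mg/L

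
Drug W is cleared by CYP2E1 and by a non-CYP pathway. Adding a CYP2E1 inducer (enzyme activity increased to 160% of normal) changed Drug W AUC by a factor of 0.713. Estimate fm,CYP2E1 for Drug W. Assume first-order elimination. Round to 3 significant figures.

Let fm be the CYP2E1 fraction. New clearance relative to baseline = fm × 1.6 + (1 − fm).
AUC ratio = 1 / (new CL fraction), so new CL fraction = 1 / 0.713 = 1.403.
fm × 1.6 + 1 − fm = 1.403  ⇒  fm × (1.6 − 1) = 0.4025  ⇒  fm = 0.671.

0.671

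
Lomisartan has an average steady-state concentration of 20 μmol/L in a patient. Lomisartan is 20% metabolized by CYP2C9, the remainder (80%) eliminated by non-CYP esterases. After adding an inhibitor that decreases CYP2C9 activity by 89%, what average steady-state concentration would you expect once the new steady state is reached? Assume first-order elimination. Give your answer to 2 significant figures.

The CYP2C9 pathway (20% of clearance) falls to 0.11× activity: 0.2 × 0.11 = 0.022.
The remaining 80% of clearance is unaffected.
CL_new/CL_old = 0.022 + 0.8 = 0.822.
New average steady-state concentration = baseline ÷ relative clearance = 20 / 0.822 = 24 μmol/L.

24 μmol/L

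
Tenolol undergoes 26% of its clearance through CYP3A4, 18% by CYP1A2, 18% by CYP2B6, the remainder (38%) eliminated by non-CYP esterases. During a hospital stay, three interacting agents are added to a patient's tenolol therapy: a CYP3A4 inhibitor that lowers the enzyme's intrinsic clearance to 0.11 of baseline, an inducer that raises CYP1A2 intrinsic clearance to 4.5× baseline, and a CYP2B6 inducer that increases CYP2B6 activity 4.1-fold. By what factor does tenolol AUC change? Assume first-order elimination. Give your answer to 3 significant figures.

The CYP3A4 pathway (26% of clearance) falls to 0.11× activity: 0.26 × 0.11 = 0.0286.
The CYP1A2 pathway (18% of clearance) is boosted to 4.5× activity: 0.18 × 4.5 = 0.81.
The CYP2B6 pathway (18% of clearance) rises to 4.1× activity: 0.18 × 4.1 = 0.738.
Non-CYP routes (38%) are unchanged.
Relative clearance = 0.0286 + 0.81 + 0.738 + 0.38 = 1.9566.
Net AUC ratio = 1 / 1.9566 = 0.511.

0.511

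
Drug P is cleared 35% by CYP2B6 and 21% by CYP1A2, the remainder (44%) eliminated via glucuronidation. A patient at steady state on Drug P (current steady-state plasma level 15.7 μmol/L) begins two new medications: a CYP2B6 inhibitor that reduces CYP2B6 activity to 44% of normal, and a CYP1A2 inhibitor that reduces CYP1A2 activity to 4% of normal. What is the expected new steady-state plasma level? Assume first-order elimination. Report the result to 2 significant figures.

CYP2B6: 0.35 × 0.44 = 0.154
CYP1A2: 0.21 × 0.04 = 0.0084
Other: 0.44 (unchanged)
Relative clearance = 0.154 + 0.0084 + 0.44 = 0.6024.
Steady-state plasma level ∝ 1/CL: new value = 15.7 / 0.6024 = 26 μmol/L.

26 μmol/L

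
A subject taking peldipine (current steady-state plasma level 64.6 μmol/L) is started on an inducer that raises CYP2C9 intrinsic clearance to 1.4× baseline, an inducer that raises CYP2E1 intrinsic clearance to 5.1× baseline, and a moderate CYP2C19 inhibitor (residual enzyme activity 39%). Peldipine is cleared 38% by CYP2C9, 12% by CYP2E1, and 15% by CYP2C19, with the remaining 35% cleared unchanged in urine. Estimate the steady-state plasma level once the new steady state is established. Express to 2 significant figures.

CYP2C9: 0.38 × 1.4 = 0.532
CYP2E1: 0.12 × 5.1 = 0.612
CYP2C19: 0.15 × 0.39 = 0.0585
Other: 0.35 (unchanged)
CL_new/CL_old = 0.532 + 0.612 + 0.0585 + 0.35 = 1.5525.
Steady-state plasma level ∝ 1/CL: new value = 64.6 / 1.5525 = 42 μmol/L.

42 μmol/L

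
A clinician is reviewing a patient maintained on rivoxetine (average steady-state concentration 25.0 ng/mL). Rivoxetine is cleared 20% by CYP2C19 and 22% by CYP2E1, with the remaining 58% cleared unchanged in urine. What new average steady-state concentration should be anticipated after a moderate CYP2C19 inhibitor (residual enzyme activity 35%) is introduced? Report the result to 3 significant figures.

28.7 ng/mL

The CYP2C19 pathway (20% of clearance) is reduced to 0.35× activity: 0.2 × 0.35 = 0.07.
CYP2E1 (22%) and the residual 58% are unaffected.
CL_new/CL_old = 0.07 + 0.22 + 0.58 = 0.87.
Average steady-state concentration ∝ 1/CL, so new value = 25.0 / 0.87 = 28.7 ng/mL.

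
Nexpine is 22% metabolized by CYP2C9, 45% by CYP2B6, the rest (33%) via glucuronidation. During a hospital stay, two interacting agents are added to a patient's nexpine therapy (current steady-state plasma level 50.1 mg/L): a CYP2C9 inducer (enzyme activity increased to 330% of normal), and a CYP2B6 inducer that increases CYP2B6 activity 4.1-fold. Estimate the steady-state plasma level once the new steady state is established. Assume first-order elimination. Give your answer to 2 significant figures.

17 mg/L

CYP2C9: 0.22 × 3.3 = 0.726
CYP2B6: 0.45 × 4.1 = 1.845
Other: 0.33 (unchanged)
New clearance relative to baseline: 0.726 + 1.845 + 0.33 = 2.901.
Steady-state plasma level ∝ 1/CL: new value = 50.1 / 2.901 = 17 mg/L.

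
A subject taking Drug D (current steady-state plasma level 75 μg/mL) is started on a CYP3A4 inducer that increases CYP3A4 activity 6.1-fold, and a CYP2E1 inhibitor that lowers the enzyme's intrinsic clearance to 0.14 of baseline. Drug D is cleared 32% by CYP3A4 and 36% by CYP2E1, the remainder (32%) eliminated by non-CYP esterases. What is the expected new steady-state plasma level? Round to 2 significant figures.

32 μg/mL

The CYP3A4 pathway (32% of clearance) increases to 6.1× activity: 0.32 × 6.1 = 1.952.
The CYP2E1 pathway (36% of clearance) is reduced to 0.14× activity: 0.36 × 0.14 = 0.0504.
Non-CYP routes (32%) are unchanged.
CL_new/CL_old = 1.952 + 0.0504 + 0.32 = 2.3224.
Dividing the baseline by the relative clearance: 75 / 2.3224 = 32 μg/mL.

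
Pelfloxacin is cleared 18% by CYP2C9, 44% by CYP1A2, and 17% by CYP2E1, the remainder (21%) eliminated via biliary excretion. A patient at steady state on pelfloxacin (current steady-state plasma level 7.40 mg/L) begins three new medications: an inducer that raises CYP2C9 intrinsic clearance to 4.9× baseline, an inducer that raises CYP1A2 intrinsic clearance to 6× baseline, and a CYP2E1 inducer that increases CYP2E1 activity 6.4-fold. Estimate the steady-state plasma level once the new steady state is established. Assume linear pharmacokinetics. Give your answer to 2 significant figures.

CYP2C9: 0.18 × 4.9 = 0.882
CYP1A2: 0.44 × 6 = 2.64
CYP2E1: 0.17 × 6.4 = 1.088
Other: 0.21 (unchanged)
New clearance relative to baseline: 0.882 + 2.64 + 1.088 + 0.21 = 4.82.
Dividing the baseline by the relative clearance: 7.40 / 4.82 = 1.5 mg/L.

1.5 mg/L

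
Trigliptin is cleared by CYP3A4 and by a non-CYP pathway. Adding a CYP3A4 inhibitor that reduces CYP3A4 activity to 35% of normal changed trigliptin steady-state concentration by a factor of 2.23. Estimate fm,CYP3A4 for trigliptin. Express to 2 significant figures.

0.85

CL'/CL = 1 / 2.23 = 0.4484
0.35·fm + (1 − fm) = 0.4484
fm = (0.4484 − 1) / (0.35 − 1) = 0.85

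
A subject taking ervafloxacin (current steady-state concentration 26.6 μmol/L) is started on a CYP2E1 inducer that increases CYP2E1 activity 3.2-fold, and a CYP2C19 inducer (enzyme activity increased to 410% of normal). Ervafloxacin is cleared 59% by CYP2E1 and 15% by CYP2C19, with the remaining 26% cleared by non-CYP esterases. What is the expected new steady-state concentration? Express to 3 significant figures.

The CYP2E1 pathway (59% of clearance) is boosted to 3.2× activity: 0.59 × 3.2 = 1.888.
The CYP2C19 pathway (15% of clearance) increases to 4.1× activity: 0.15 × 4.1 = 0.615.
The remaining 26% of clearance is unaffected.
New clearance relative to baseline: 1.888 + 0.615 + 0.26 = 2.763.
New steady-state concentration = 26.6 / 2.763 = 9.63 μmol/L (concentration scales inversely with clearance).

9.63 μmol/L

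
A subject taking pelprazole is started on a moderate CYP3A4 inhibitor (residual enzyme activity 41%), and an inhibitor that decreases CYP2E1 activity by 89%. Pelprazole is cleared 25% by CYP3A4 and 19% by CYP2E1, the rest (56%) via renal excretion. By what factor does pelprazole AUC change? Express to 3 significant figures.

The CYP3A4 pathway (25% of clearance) falls to 0.41× activity: 0.25 × 0.41 = 0.1025.
The CYP2E1 pathway (19% of clearance) falls to 0.11× activity: 0.19 × 0.11 = 0.0209.
Non-CYP routes (56%) are unchanged.
CL_new/CL_old = 0.1025 + 0.0209 + 0.56 = 0.6834.
Because AUC varies inversely with clearance, the combined effect is 1 / 0.6834 = 1.46.

1.46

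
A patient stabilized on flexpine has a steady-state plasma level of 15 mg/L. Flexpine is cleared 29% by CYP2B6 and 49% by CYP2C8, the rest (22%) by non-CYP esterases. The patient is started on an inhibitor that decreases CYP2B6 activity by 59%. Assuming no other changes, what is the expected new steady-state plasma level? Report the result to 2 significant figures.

18 mg/L

The CYP2B6 pathway (29% of clearance) is reduced to 0.41× activity: 0.29 × 0.41 = 0.1189.
CYP2C8 (49%) and the residual 22% are unaffected.
CL_new/CL_old = 0.1189 + 0.49 + 0.22 = 0.8289.
Steady-state plasma level ∝ 1/CL, so new value = 15 / 0.8289 = 18 mg/L.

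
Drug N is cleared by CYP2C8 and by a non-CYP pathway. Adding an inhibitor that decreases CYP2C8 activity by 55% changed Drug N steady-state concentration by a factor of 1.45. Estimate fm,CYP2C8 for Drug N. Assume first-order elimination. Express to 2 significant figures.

Let fm be the CYP2C8 fraction. New clearance relative to baseline = fm × 0.45 + (1 − fm).
Steady-state concentration ratio = 1 / (new CL fraction), so new CL fraction = 1 / 1.45 = 0.6897.
fm × 0.45 + 1 − fm = 0.6897  ⇒  fm × (0.45 − 1) = −0.3103  ⇒  fm = 0.56.

0.56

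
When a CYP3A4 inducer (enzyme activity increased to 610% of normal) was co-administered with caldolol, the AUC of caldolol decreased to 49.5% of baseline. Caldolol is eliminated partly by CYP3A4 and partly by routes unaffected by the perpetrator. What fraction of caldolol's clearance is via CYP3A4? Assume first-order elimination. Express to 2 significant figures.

Let fm be the CYP3A4 fraction. New clearance relative to baseline = fm × 6.1 + (1 − fm).
AUC ratio = 1 / (new CL fraction), so new CL fraction = 1 / 0.495 = 2.02.
fm × 6.1 + 1 − fm = 2.02  ⇒  fm × (6.1 − 1) = 1.02  ⇒  fm = 0.20.

0.20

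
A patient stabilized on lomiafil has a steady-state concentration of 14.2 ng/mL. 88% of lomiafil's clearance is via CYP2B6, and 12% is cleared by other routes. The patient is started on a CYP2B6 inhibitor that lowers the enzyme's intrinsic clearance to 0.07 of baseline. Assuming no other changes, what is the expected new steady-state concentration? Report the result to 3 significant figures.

78.2 ng/mL

CYP2B6: 0.88 × 0.07 = 0.0616
Other: 0.12 (unchanged)
CL_new/CL_old = 0.0616 + 0.12 = 0.1816.
New steady-state concentration = baseline ÷ relative clearance = 14.2 / 0.1816 = 78.2 ng/mL.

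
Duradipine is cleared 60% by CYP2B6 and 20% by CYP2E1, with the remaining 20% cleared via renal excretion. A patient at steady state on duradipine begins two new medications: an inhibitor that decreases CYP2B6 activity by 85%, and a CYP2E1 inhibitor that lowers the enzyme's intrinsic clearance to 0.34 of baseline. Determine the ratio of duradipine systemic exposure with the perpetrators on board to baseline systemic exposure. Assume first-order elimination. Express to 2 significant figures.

2.8

CYP2B6: 0.6 × 0.15 = 0.09
CYP2E1: 0.2 × 0.34 = 0.068
Other: 0.2 (unchanged)
Relative clearance = 0.09 + 0.068 + 0.2 = 0.358.
Because systemic exposure varies inversely with clearance, the combined effect is 1 / 0.358 = 2.8.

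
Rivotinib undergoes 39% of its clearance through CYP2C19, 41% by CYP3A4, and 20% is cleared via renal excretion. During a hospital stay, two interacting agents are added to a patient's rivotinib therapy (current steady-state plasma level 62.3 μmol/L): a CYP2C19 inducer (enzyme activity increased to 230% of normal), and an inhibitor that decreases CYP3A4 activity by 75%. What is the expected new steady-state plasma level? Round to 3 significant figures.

The CYP2C19 pathway (39% of clearance) increases to 2.3× activity: 0.39 × 2.3 = 0.897.
The CYP3A4 pathway (41% of clearance) falls to 0.25× activity: 0.41 × 0.25 = 0.1025.
Non-CYP routes (20%) are unchanged.
CL_new/CL_old = 0.897 + 0.1025 + 0.2 = 1.1995.
New steady-state plasma level = 62.3 / 1.1995 = 51.9 μmol/L (concentration scales inversely with clearance).

51.9 μmol/L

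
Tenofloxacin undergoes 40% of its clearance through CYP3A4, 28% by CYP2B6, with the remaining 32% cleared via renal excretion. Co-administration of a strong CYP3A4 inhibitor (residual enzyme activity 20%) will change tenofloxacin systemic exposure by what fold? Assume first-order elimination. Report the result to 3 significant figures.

CYP3A4: 0.4 × 0.2 = 0.08
CYP2B6: 0.28 (unchanged)
Other: 0.32 (unchanged)
Relative clearance = 0.08 + 0.28 + 0.32 = 0.68.
Since systemic exposure ∝ 1/CL, the ratio is 1 / 0.68 = 1.47.

1.47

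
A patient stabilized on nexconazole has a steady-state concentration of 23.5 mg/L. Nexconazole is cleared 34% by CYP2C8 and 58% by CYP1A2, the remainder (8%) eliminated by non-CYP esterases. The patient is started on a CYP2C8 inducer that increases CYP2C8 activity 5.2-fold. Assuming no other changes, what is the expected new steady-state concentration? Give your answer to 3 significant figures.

9.68 mg/L

The CYP2C8 pathway (34% of clearance) rises to 5.2× activity: 0.34 × 5.2 = 1.768.
CYP1A2 (58%) and the residual 8% are unaffected.
Relative clearance = 1.768 + 0.58 + 0.08 = 2.428.
New steady-state concentration = baseline ÷ relative clearance = 23.5 / 2.428 = 9.68 mg/L.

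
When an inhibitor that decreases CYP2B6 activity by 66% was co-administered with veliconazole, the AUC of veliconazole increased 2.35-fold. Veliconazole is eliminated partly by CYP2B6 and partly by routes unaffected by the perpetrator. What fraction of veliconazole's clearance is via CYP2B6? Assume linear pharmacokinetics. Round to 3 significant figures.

Call the CYP2B6 fraction fm. After the interaction, CL_new/CL_old = fm × 0.34 + (1 − fm).
AUC ratio = 1 / (new CL fraction), so new CL fraction = 1 / 2.35 = 0.4255.
fm × 0.34 + 1 − fm = 0.4255  ⇒  fm × (0.34 − 1) = −0.5745  ⇒  fm = 0.870.

0.870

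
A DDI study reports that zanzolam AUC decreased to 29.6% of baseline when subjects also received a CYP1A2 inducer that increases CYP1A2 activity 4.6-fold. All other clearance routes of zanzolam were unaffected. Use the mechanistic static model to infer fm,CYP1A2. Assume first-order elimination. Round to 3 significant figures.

0.661

Let x = fm,CYP1A2. Because AUC ∝ 1/CL, relative clearance rose to 1/0.296 = 3.378.
Setting x·4.6 + (1 − x) = 3.378 and solving: x = (3.378 − 1)/(4.6 − 1) = 0.661.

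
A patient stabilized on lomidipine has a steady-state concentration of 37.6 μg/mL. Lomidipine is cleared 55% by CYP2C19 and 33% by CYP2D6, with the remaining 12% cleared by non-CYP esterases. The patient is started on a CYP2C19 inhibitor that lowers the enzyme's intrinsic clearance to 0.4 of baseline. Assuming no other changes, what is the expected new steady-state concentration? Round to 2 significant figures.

56 μg/mL

The CYP2C19 pathway (55% of clearance) falls to 0.4× activity: 0.55 × 0.4 = 0.22.
CYP2D6 (33%) and the residual 12% are unaffected.
CL_new/CL_old = 0.22 + 0.33 + 0.12 = 0.67.
Steady-state concentration ∝ 1/CL, so new value = 37.6 / 0.67 = 56 μg/mL.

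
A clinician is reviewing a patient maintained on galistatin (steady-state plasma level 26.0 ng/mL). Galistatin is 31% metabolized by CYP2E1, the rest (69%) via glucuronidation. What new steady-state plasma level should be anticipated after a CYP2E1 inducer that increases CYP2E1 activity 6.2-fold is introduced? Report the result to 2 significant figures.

The CYP2E1 pathway (31% of clearance) rises to 6.2× activity: 0.31 × 6.2 = 1.922.
Non-CYP routes (69%) are unchanged.
New clearance relative to baseline: 1.922 + 0.69 = 2.612.
New steady-state plasma level = baseline ÷ relative clearance = 26.0 / 2.612 = 10 ng/mL.

10 ng/mL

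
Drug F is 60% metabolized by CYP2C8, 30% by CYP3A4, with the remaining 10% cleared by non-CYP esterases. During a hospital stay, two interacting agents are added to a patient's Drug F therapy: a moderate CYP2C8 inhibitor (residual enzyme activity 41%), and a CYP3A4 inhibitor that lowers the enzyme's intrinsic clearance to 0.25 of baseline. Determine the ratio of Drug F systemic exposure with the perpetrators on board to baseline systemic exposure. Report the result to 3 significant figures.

CYP2C8: 0.6 × 0.41 = 0.246
CYP3A4: 0.3 × 0.25 = 0.075
Other: 0.1 (unchanged)
Relative clearance = 0.246 + 0.075 + 0.1 = 0.421.
Because systemic exposure varies inversely with clearance, the combined effect is 1 / 0.421 = 2.38.

2.38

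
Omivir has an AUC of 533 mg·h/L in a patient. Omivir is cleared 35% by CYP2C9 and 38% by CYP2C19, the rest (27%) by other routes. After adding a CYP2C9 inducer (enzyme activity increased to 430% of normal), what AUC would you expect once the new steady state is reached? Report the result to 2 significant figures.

The CYP2C9 pathway (35% of clearance) increases to 4.3× activity: 0.35 × 4.3 = 1.505.
CYP2C19 (38%) and the residual 27% are unaffected.
CL_new/CL_old = 1.505 + 0.38 + 0.27 = 2.155.
With dosing unchanged, AUC scales as 1/CL: 533 / 2.155 = 2.5 × 10² mg·h/L.

2.5 × 10² mg·h/L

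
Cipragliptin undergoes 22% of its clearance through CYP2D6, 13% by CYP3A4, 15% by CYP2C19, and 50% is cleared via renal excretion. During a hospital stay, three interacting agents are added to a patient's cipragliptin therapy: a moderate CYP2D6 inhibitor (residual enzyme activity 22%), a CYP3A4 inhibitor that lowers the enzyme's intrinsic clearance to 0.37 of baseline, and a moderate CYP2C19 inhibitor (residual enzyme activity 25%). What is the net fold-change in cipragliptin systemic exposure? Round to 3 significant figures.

The CYP2D6 pathway (22% of clearance) drops to 0.22× activity: 0.22 × 0.22 = 0.0484.
The CYP3A4 pathway (13% of clearance) falls to 0.37× activity: 0.13 × 0.37 = 0.0481.
The CYP2C19 pathway (15% of clearance) is reduced to 0.25× activity: 0.15 × 0.25 = 0.0375.
The remaining 50% of clearance is unaffected.
Relative clearance = 0.0484 + 0.0481 + 0.0375 + 0.5 = 0.634.
Net systemic exposure ratio = 1 / 0.634 = 1.58.

1.58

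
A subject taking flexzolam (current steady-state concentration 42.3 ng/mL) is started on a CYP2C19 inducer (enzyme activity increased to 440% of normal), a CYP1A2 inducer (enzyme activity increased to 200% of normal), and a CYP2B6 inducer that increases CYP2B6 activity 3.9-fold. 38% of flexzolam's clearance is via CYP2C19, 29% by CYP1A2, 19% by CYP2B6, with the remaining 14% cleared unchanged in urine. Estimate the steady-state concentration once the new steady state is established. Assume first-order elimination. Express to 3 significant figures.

CYP2C19: 0.38 × 4.4 = 1.672
CYP1A2: 0.29 × 2 = 0.58
CYP2B6: 0.19 × 3.9 = 0.741
Other: 0.14 (unchanged)
Relative clearance = 1.672 + 0.58 + 0.741 + 0.14 = 3.133.
Dividing the baseline by the relative clearance: 42.3 / 3.133 = 13.5 ng/mL.

13.5 ng/mL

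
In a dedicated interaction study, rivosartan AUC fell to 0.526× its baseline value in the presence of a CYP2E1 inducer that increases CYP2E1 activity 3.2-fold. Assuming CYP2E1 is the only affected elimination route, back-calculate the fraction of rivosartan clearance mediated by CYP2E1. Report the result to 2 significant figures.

0.41

Let x = fm,CYP2E1. Because AUC ∝ 1/CL, relative clearance rose to 1/0.526 = 1.901.
Setting x·3.2 + (1 − x) = 1.901 and solving: x = (1.901 − 1)/(3.2 − 1) = 0.41.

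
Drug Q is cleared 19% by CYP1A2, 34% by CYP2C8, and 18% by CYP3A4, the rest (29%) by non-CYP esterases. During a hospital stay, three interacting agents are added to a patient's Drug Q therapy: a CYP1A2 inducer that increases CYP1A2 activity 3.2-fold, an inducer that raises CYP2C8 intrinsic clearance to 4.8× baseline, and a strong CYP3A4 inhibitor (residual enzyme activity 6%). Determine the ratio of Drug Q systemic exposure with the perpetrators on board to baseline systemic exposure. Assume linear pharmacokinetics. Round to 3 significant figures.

The CYP1A2 pathway (19% of clearance) increases to 3.2× activity: 0.19 × 3.2 = 0.608.
The CYP2C8 pathway (34% of clearance) rises to 4.8× activity: 0.34 × 4.8 = 1.632.
The CYP3A4 pathway (18% of clearance) is reduced to 0.06× activity: 0.18 × 0.06 = 0.0108.
Non-CYP routes (29%) are unchanged.
Relative clearance = 0.608 + 1.632 + 0.0108 + 0.29 = 2.5408.
Systemic exposure ∝ 1/CL: fold-change = 1 / 2.5408 = 0.394.

0.394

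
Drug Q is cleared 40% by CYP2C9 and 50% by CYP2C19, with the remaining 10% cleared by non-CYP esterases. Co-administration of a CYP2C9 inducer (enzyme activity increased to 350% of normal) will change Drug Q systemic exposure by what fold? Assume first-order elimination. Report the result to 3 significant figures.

The CYP2C9 pathway (40% of clearance) is boosted to 3.5× activity: 0.4 × 3.5 = 1.4.
CYP2C19 (50%) and the residual 10% are unaffected.
Relative clearance = 1.4 + 0.5 + 0.1 = 2.
Systemic exposure is inversely proportional to clearance, so the fold-change is 1 / 2 = 0.500.

0.500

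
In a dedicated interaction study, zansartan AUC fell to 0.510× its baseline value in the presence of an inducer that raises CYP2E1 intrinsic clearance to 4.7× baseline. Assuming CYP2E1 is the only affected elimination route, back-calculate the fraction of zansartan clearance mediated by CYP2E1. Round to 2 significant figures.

Let fm be the CYP2E1 fraction. New clearance relative to baseline = fm × 4.7 + (1 − fm).
AUC ratio = 1 / (new CL fraction), so new CL fraction = 1 / 0.510 = 1.961.
fm × 4.7 + 1 − fm = 1.961  ⇒  fm × (4.7 − 1) = 0.9608  ⇒  fm = 0.26.

0.26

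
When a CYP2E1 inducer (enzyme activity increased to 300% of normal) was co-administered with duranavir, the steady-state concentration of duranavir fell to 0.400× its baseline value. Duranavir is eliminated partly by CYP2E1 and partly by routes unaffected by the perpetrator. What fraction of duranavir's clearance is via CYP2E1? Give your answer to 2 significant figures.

Call the CYP2E1 fraction fm. After the interaction, CL_new/CL_old = fm × 3 + (1 − fm).
Steady-state concentration ratio = 1 / (new CL fraction), so new CL fraction = 1 / 0.400 = 2.5.
fm × 3 + 1 − fm = 2.5  ⇒  fm × (3 − 1) = 1.5  ⇒  fm = 0.75.

0.75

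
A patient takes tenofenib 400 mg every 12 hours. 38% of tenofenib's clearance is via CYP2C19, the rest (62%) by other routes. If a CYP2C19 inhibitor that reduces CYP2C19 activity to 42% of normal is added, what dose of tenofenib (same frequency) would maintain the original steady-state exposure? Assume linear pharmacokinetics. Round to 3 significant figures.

The CYP2C19 pathway (38% of clearance) drops to 0.42× activity: 0.38 × 0.42 = 0.1596.
Non-CYP routes (62%) are unchanged.
Relative clearance = 0.1596 + 0.62 = 0.7796.
Css,avg = (dose rate)/CL, so holding Css fixed requires dose ∝ CL: 400 × 0.7796 = 312 mg.

312 mg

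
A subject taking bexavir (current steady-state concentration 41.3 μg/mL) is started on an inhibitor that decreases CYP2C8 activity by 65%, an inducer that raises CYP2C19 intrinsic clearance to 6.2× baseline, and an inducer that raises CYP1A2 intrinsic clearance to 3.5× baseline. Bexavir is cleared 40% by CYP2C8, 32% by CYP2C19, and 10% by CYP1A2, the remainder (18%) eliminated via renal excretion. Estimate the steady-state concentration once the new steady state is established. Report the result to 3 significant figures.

15.6 μg/mL

The CYP2C8 pathway (40% of clearance) drops to 0.35× activity: 0.4 × 0.35 = 0.14.
The CYP2C19 pathway (32% of clearance) is boosted to 6.2× activity: 0.32 × 6.2 = 1.984.
The CYP1A2 pathway (10% of clearance) is boosted to 3.5× activity: 0.1 × 3.5 = 0.35.
Non-CYP routes (18%) are unchanged.
Relative clearance = 0.14 + 1.984 + 0.35 + 0.18 = 2.654.
New steady-state concentration = 41.3 / 2.654 = 15.6 μg/mL (concentration scales inversely with clearance).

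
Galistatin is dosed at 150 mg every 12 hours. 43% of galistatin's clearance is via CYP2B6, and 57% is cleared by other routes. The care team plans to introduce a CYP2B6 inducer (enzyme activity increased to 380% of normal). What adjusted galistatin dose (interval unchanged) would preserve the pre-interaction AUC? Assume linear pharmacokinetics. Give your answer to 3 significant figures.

CYP2B6: 0.43 × 3.8 = 1.634
Other: 0.57 (unchanged)
New clearance relative to baseline: 1.634 + 0.57 = 2.204.
To maintain the same steady-state level, dose must scale with clearance: new dose = 150 × 2.204 = 331 mg.

331 mg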